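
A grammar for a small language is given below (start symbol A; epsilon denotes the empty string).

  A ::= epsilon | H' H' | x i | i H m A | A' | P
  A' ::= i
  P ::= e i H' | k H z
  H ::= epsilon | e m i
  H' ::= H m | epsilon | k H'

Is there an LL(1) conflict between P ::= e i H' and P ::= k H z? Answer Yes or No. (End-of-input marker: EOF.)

FIRST(e i H') = { e } and FIRST(k H z) = { k }.
The FIRST sets are disjoint and neither alternative is nullable — no conflict.

No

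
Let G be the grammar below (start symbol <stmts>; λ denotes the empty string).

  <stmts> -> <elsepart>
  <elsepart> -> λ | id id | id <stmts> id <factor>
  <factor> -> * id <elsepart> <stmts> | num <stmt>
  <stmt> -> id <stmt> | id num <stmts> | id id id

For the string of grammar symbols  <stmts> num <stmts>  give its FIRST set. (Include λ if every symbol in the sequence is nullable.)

Add FIRST(<stmts>)\{λ} = { id }; <stmts> is nullable, continue.
num is a terminal; add {num} and stop.

{ id, num }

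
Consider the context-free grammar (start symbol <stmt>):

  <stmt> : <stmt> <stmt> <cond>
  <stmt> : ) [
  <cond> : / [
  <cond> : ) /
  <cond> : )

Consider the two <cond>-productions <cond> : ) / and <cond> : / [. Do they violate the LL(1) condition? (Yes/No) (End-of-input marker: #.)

FIRST() /) = { ) } and FIRST(/ [) = { / }.
The FIRST sets are disjoint and neither alternative is nullable — no conflict.

No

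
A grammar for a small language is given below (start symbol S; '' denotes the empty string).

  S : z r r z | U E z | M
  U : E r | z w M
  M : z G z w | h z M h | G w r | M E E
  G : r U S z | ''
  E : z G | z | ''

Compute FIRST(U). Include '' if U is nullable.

{ r, z }

From U : E r: E nullable, take FIRST(E) ∪ {r} = { r, z }.
U : z w M contributes {z}.
Union: FIRST(U) = { r, z }.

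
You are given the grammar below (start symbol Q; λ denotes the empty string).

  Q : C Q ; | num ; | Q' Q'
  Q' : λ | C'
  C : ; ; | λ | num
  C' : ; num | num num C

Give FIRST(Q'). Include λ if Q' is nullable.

{ ;, num, λ }

Q' : λ contributes λ.
From Q' : C': add FIRST(C') = { ;, num }.
Union: FIRST(Q') = { ;, num, λ }.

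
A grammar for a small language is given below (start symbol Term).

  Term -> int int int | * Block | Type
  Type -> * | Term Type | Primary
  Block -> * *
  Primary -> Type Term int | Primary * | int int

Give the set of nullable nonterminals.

{ } (none)

No nonterminal has an empty production or an RHS whose symbols are all nullable.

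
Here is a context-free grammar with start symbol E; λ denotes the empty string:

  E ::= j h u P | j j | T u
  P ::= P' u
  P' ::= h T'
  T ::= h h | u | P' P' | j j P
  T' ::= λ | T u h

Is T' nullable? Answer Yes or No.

Yes

T' has an λ-production, so T' ⇒ λ.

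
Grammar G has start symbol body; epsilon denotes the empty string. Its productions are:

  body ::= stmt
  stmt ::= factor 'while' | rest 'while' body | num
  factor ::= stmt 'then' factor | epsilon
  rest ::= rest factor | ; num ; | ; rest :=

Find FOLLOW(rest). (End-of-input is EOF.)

{ 'while', :=, ;, num }

In stmt ::= rest 'while' body: add FIRST('while' body) = { 'while' }.
In rest ::= rest factor: add FIRST(factor)\{epsilon} = { 'while', ;, num }.
  Since factor is nullable, also add FOLLOW(rest) = { 'while', :=, ;, num }.
In rest ::= ; rest :=: add FIRST(:=) = { := }.
Union: FOLLOW(rest) = { 'while', :=, ;, num }.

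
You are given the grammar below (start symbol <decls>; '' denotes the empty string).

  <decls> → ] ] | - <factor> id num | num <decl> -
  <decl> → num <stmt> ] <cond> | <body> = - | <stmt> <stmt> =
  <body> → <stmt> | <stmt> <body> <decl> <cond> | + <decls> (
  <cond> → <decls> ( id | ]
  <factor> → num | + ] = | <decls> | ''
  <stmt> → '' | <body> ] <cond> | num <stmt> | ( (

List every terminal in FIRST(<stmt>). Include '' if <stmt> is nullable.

<stmt> → '' contributes ''.
From <stmt> → <body> ] <cond>: <body> nullable, take FIRST(<body>) ∪ {]} = { (, +, =, ], num }.
<stmt> → num <stmt> contributes {num}.
<stmt> → ( ( contributes {(}.
Union: FIRST(<stmt>) = { (, +, =, ], num, '' }.

{ (, +, =, ], num, '' }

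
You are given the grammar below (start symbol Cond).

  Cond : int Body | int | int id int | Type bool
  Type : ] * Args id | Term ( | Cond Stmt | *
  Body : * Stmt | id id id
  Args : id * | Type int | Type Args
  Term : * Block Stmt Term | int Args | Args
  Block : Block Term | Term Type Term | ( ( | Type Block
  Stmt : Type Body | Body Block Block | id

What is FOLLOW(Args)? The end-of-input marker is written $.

In Type : ] * Args id: add FIRST(id) = { id }.
In Args : Type Args: Args is at the end, add FOLLOW(Args) = { $, (, *, ], bool, id, int }.
In Term : int Args: Args is at the end, add FOLLOW(Term) = { $, (, *, ], bool, id, int }.
In Term : Args: Args is at the end, add FOLLOW(Term) = { $, (, *, ], bool, id, int }.
Union: FOLLOW(Args) = { $, (, *, ], bool, id, int }.

{ $, (, *, ], bool, id, int }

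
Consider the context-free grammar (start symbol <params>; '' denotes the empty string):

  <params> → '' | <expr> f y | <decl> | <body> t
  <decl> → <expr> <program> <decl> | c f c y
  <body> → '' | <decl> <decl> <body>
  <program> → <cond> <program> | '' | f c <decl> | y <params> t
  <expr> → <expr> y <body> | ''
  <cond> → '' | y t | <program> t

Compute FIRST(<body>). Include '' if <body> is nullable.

<body> → '' contributes ''.
From <body> → <decl> <decl> <body>: add FIRST(<decl>) = { c, f, t, y }.
Union: FIRST(<body>) = { c, f, t, y, '' }.

{ c, f, t, y, '' }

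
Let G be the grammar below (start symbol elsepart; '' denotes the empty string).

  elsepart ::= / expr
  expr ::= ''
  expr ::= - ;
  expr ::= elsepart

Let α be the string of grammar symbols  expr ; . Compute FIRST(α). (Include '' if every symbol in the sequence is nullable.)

{ -, /, ; }

Add FIRST(expr)\{''} = { -, / }; expr is nullable, continue.
; is a terminal; add {;} and stop.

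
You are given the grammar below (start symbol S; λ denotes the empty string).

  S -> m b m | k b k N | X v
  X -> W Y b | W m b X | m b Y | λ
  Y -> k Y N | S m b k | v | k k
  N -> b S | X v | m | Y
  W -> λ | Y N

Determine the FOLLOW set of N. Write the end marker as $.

In S -> k b k N: N is at the end, add FOLLOW(S) = { $, b, k, m, v }.
In Y -> k Y N: N is at the end, add FOLLOW(Y) = { $, b, k, m, v }.
In W -> Y N: N is at the end, add FOLLOW(W) = { k, m, v }.
Union: FOLLOW(N) = { $, b, k, m, v }.

{ $, b, k, m, v }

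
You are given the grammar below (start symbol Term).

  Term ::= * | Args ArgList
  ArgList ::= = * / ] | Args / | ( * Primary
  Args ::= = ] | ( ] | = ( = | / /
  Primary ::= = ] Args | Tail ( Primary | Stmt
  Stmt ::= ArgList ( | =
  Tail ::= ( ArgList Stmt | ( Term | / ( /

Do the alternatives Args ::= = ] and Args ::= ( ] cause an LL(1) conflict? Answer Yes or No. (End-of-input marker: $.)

No

FIRST(= ]) = { = } and FIRST(( ]) = { ( }.
The FIRST sets are disjoint and neither alternative is nullable — no conflict.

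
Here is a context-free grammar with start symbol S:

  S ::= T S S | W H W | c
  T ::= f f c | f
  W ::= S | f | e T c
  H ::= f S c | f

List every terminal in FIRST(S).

{ c, e, f }

From S ::= T S S: add FIRST(T) = { f }.
From S ::= W H W: add FIRST(W) = { c, e, f }.
S ::= c contributes {c}.
Union: FIRST(S) = { c, e, f }.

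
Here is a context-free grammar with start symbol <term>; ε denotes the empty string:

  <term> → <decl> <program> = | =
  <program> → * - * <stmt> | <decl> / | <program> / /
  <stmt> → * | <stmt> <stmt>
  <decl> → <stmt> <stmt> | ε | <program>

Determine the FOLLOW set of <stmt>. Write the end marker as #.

In <program> → * - * <stmt>: <stmt> is at the end, add FOLLOW(<program>) = { *, /, = }.
In <stmt> → <stmt> <stmt>: add FIRST(<stmt>) = { * }.
In <stmt> → <stmt> <stmt>: <stmt> is at the end, add FOLLOW(<stmt>) = { *, /, = }.
In <decl> → <stmt> <stmt>: add FIRST(<stmt>) = { * }.
In <decl> → <stmt> <stmt>: <stmt> is at the end, add FOLLOW(<decl>) = { *, / }.
Union: FOLLOW(<stmt>) = { *, /, = }.

{ *, /, = }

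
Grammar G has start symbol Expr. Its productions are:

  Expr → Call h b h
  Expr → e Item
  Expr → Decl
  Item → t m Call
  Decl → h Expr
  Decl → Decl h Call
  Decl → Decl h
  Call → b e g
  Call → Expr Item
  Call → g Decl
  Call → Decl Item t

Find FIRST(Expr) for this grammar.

From Expr → Call h b h: add FIRST(Call) = { b, e, g, h }.
Expr → e Item contributes {e}.
From Expr → Decl: add FIRST(Decl) = { h }.
Union: FIRST(Expr) = { b, e, g, h }.

{ b, e, g, h }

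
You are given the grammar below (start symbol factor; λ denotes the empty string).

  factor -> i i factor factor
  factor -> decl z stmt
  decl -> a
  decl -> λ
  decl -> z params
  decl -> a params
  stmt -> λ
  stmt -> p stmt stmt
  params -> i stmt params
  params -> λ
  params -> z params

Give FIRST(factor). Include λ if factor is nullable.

{ a, i, z }

factor -> i i factor factor contributes {i}.
From factor -> decl z stmt: decl nullable, take FIRST(decl) ∪ {z} = { a, z }.
Union: FIRST(factor) = { a, i, z }.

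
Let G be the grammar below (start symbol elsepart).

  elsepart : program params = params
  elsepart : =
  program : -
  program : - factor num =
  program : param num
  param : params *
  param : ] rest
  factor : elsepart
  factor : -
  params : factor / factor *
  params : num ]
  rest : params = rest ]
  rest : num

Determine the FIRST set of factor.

{ -, =, ], num }

From factor : elsepart: add FIRST(elsepart) = { -, =, ], num }.
factor : - contributes {-}.
Union: FIRST(factor) = { -, =, ], num }.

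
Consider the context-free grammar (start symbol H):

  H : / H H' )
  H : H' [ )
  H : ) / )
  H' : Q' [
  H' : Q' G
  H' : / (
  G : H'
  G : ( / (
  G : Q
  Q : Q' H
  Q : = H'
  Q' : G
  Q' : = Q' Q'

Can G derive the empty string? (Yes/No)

No

No nonterminal in this grammar is nullable.
No production of G has an RHS whose symbols are all nullable, so G is not nullable.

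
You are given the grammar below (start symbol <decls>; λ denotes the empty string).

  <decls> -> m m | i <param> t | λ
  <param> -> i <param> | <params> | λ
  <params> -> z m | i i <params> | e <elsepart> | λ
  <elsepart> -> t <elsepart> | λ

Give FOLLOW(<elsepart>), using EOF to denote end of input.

In <params> -> e <elsepart>: <elsepart> is at the end, add FOLLOW(<params>) = { t }.
In <elsepart> -> t <elsepart>: <elsepart> is at the end, add FOLLOW(<elsepart>) = { t }.
Union: FOLLOW(<elsepart>) = { t }.

{ t }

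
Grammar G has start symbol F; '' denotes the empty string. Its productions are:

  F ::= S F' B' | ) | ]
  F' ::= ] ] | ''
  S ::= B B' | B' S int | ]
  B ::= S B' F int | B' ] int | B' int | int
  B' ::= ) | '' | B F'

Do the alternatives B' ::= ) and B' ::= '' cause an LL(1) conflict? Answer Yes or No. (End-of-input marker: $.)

Yes

FIRST()) = { ) } and FIRST('') = { '' }.
The second alternative is nullable and FOLLOW(B') = { $, ), ], int } shares ) with FIRST of the first — conflict.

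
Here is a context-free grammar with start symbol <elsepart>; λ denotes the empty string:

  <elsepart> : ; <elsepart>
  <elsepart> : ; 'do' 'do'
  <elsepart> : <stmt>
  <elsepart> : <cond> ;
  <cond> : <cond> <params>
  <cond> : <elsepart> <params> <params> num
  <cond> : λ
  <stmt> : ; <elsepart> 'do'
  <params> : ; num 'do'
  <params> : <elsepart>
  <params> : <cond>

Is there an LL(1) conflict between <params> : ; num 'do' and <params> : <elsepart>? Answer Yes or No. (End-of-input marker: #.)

FIRST(; num 'do') = { ; } and FIRST(<elsepart>) = { ; }.
Both contain ;, so the two alternatives are not disjoint — LL(1) conflict.

Yes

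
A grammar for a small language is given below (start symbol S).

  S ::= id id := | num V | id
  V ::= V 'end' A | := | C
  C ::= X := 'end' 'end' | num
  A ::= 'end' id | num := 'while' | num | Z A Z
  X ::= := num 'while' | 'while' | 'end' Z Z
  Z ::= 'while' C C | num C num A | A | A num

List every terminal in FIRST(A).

A ::= 'end' id contributes {'end'}.
A ::= num := 'while' contributes {num}.
A ::= num contributes {num}.
From A ::= Z A Z: add FIRST(Z) = { 'end', 'while', num }.
Union: FIRST(A) = { 'end', 'while', num }.

{ 'end', 'while', num }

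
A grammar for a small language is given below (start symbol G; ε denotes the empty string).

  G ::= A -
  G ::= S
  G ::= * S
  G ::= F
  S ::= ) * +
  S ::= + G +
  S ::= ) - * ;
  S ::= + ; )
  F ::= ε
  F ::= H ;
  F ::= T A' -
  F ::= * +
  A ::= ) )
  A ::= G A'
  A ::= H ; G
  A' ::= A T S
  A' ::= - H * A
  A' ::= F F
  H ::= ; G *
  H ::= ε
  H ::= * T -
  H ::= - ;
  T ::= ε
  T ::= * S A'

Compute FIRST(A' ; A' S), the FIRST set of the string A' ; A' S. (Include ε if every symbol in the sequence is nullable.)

{ ), *, +, -, ; }

Add FIRST(A')\{ε} = { ), *, +, -, ; }; A' is nullable, continue.
; is a terminal; add {;} and stop.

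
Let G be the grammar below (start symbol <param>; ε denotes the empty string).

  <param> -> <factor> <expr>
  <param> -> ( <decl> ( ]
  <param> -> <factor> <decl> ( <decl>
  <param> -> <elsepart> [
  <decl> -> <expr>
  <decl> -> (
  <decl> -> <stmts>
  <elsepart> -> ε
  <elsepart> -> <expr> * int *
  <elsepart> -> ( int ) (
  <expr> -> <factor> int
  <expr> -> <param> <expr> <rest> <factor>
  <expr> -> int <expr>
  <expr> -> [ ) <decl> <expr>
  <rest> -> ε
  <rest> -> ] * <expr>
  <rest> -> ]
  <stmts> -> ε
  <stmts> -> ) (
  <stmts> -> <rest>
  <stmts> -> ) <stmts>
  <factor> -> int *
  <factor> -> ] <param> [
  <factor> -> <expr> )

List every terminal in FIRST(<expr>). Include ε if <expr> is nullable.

{ (, [, ], int }

From <expr> -> <factor> int: add FIRST(<factor>) = { (, [, ], int }.
From <expr> -> <param> <expr> <rest> <factor>: add FIRST(<param>) = { (, [, ], int }.
<expr> -> int <expr> contributes {int}.
<expr> -> [ ) <decl> <expr> contributes {[}.
Union: FIRST(<expr>) = { (, [, ], int }.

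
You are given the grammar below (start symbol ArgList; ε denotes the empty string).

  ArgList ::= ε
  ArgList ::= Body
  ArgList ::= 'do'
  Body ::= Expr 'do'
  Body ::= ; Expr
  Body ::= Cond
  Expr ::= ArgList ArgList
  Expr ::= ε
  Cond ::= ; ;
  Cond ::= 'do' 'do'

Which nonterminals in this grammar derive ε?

{ ArgList, Expr }

Directly nullable (have an ε-production): ArgList, Expr.
No other nonterminal has a production whose RHS symbols are all nullable.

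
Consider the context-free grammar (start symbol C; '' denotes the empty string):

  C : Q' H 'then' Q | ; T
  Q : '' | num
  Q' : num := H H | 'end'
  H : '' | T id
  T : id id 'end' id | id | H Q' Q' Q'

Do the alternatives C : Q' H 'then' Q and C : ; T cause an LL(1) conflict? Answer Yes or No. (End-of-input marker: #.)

FIRST(Q' H 'then' Q) = { 'end', num } and FIRST(; T) = { ; }.
The FIRST sets are disjoint and neither alternative is nullable — no conflict.

No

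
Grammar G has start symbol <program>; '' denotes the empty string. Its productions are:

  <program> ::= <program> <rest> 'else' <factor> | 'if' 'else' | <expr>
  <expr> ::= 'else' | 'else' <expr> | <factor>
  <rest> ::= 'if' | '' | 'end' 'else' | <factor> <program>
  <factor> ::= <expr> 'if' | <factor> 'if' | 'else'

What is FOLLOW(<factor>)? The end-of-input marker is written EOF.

{ EOF, 'else', 'end', 'if' }

In <program> ::= <program> <rest> 'else' <factor>: <factor> is at the end, add FOLLOW(<program>) = { EOF, 'else', 'end', 'if' }.
In <expr> ::= <factor>: <factor> is at the end, add FOLLOW(<expr>) = { EOF, 'else', 'end', 'if' }.
In <rest> ::= <factor> <program>: add FIRST(<program>) = { 'else', 'if' }.
In <factor> ::= <factor> 'if': add FIRST('if') = { 'if' }.
Union: FOLLOW(<factor>) = { EOF, 'else', 'end', 'if' }.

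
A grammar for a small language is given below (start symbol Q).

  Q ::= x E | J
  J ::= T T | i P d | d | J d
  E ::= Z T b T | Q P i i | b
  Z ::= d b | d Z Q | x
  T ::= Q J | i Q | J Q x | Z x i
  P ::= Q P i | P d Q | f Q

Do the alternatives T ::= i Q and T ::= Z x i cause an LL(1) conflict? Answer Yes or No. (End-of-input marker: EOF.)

No

FIRST(i Q) = { i } and FIRST(Z x i) = { d, x }.
The FIRST sets are disjoint and neither alternative is nullable — no conflict.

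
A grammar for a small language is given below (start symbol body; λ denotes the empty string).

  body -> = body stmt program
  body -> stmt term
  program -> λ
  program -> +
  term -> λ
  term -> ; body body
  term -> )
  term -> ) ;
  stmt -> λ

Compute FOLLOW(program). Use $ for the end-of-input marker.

In body -> = body stmt program: program is at the end, add FOLLOW(body) = { $, ), +, ;, = }.
Union: FOLLOW(program) = { $, ), +, ;, = }.

{ $, ), +, ;, = }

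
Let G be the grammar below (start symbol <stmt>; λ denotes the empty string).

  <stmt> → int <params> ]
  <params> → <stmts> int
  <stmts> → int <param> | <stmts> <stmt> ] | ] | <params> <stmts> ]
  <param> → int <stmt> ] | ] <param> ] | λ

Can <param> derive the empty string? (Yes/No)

Yes

<param> has an λ-production, so <param> ⇒ λ.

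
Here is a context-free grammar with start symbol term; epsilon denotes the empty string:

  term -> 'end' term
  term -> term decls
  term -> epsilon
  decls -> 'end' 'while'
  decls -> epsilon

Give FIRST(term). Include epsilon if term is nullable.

term -> 'end' term contributes {'end'}.
From term -> term decls: term, decls nullable, take FIRST(term) ∪ FIRST(decls) = { 'end' }; also epsilon since the whole RHS is nullable.
term -> epsilon contributes epsilon.
Union: FIRST(term) = { 'end', epsilon }.

{ 'end', epsilon }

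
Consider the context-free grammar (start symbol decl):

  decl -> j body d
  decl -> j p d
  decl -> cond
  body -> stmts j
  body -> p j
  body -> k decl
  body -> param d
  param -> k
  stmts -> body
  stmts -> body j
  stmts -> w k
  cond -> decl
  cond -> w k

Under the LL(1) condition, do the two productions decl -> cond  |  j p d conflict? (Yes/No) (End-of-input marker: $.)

FIRST(cond) = { j, w } and FIRST(j p d) = { j }.
Both contain j, so the two alternatives are not disjoint — LL(1) conflict.

Yes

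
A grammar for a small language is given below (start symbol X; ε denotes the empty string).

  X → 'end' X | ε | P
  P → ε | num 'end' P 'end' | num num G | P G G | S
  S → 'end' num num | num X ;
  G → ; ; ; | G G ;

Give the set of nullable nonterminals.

Directly nullable (have an ε-production): X, P.
No other nonterminal has a production whose RHS symbols are all nullable.

{ P, X }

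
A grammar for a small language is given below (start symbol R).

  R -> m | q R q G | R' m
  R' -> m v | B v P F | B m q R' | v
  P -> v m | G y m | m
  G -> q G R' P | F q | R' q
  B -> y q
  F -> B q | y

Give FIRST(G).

G -> q G R' P contributes {q}.
From G -> F q: add FIRST(F) = { y }.
From G -> R' q: add FIRST(R') = { m, v, y }.
Union: FIRST(G) = { m, q, v, y }.

{ m, q, v, y }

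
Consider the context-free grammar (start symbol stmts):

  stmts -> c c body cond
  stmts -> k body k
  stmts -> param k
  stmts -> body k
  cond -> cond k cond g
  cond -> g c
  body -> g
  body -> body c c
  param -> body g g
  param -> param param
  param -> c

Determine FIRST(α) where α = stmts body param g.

Add FIRST(stmts) = { c, g, k }; stmts is not nullable, stop.

{ c, g, k }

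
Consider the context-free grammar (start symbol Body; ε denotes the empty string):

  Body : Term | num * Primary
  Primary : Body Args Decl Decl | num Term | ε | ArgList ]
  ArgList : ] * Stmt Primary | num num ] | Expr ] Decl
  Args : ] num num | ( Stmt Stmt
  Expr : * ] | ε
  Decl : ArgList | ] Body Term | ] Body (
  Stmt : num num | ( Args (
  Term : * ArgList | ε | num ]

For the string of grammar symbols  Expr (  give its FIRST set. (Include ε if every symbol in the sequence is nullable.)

Add FIRST(Expr)\{ε} = { * }; Expr is nullable, continue.
( is a terminal; add {(} and stop.

{ (, * }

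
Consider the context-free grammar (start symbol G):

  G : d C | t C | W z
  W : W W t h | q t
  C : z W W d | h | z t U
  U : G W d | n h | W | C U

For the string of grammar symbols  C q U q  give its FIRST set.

{ h, z }

Add FIRST(C) = { h, z }; C is not nullable, stop.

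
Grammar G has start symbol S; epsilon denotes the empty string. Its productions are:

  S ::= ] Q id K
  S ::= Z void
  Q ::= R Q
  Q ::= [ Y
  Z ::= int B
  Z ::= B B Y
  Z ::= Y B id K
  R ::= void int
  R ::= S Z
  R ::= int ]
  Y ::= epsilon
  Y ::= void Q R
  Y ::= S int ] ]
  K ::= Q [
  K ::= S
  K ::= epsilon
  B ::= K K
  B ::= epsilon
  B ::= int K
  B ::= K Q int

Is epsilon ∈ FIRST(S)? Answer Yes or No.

Nullable nonterminals: B, K, Y, Z.
No production of S has an RHS whose symbols are all nullable, so S is not nullable.

No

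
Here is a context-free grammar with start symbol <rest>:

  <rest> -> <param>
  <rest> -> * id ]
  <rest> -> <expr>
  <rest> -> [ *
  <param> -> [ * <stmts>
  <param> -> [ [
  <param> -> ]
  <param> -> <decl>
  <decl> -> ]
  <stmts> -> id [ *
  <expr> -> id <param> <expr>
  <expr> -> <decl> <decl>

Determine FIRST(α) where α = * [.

* is a terminal; add {*} and stop.

{ * }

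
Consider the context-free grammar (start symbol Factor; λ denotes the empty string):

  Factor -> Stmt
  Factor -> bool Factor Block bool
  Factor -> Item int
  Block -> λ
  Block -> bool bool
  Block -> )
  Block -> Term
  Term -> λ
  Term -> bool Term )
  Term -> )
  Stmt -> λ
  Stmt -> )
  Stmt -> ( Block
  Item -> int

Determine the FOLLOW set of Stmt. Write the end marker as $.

In Factor -> Stmt: Stmt is at the end, add FOLLOW(Factor) = { $, ), bool }.
Union: FOLLOW(Stmt) = { $, ), bool }.

{ $, ), bool }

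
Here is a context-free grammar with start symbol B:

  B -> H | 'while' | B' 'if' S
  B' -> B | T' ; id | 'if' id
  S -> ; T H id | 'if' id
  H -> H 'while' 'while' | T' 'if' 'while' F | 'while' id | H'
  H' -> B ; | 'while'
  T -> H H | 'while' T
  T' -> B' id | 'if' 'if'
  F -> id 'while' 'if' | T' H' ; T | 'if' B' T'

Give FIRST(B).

From B -> H: add FIRST(H) = { 'if', 'while' }.
B -> 'while' contributes {'while'}.
From B -> B' 'if' S: add FIRST(B') = { 'if', 'while' }.
Union: FIRST(B) = { 'if', 'while' }.

{ 'if', 'while' }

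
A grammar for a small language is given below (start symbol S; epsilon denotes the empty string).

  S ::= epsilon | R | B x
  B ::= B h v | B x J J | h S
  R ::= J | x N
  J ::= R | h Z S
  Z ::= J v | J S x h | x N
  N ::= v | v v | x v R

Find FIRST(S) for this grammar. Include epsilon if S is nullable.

S ::= epsilon contributes epsilon.
From S ::= R: add FIRST(R) = { h, x }.
From S ::= B x: add FIRST(B) = { h }.
Union: FIRST(S) = { h, x, epsilon }.

{ h, x, epsilon }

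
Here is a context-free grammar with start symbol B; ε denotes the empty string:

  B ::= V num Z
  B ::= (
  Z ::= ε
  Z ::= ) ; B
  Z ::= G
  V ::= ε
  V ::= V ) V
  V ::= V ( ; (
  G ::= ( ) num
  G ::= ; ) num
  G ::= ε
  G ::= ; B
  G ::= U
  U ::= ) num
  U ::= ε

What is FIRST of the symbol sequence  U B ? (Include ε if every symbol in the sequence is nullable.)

{ (, ), num }

Add FIRST(U)\{ε} = { ) }; U is nullable, continue.
Add FIRST(B) = { (, ), num }; B is not nullable, stop.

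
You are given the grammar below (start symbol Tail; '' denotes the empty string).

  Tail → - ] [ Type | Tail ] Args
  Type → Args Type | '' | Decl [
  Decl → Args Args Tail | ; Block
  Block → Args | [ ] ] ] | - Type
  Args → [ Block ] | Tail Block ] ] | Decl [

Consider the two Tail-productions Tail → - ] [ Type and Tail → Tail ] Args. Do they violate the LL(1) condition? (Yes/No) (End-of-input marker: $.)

Yes

FIRST(- ] [ Type) = { - } and FIRST(Tail ] Args) = { - }.
Both contain -, so the two alternatives are not disjoint — LL(1) conflict.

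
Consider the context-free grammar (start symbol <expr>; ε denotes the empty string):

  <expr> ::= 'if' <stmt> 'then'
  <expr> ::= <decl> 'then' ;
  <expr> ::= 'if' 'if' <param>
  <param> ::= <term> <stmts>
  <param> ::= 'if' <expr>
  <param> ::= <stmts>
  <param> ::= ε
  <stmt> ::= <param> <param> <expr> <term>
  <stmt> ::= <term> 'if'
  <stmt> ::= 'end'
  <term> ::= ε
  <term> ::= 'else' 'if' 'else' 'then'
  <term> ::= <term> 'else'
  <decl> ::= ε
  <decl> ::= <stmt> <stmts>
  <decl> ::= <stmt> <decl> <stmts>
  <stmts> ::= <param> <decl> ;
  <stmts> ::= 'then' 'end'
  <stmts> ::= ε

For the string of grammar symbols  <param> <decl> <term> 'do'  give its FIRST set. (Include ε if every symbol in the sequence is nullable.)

Add FIRST(<param>)\{ε} = { 'else', 'end', 'if', 'then', ; }; <param> is nullable, continue.
Add FIRST(<decl>)\{ε} = { 'else', 'end', 'if', 'then', ; }; <decl> is nullable, continue.
Add FIRST(<term>)\{ε} = { 'else' }; <term> is nullable, continue.
'do' is a terminal; add {'do'} and stop.

{ 'do', 'else', 'end', 'if', 'then', ; }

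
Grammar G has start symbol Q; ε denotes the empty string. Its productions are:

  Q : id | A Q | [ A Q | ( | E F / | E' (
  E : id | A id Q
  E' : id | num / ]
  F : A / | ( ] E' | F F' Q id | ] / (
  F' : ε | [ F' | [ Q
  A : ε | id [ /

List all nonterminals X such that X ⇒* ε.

Directly nullable (have an ε-production): F', A.
No other nonterminal has a production whose RHS symbols are all nullable.

{ A, F' }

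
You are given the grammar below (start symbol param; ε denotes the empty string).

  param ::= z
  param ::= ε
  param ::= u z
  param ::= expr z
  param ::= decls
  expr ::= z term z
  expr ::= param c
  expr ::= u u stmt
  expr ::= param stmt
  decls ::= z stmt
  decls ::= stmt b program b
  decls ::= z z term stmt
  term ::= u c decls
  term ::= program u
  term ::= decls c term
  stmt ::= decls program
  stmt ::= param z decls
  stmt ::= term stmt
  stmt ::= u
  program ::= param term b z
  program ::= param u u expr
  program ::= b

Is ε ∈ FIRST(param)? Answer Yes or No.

Yes

param has an ε-production, so param ⇒ ε.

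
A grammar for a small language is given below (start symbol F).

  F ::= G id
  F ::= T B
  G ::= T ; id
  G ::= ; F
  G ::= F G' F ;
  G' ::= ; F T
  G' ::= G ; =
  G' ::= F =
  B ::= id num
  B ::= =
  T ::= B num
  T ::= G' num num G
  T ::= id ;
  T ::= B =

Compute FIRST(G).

From G ::= T ; id: add FIRST(T) = { ;, =, id }.
G ::= ; F contributes {;}.
From G ::= F G' F ;: add FIRST(F) = { ;, =, id }.
Union: FIRST(G) = { ;, =, id }.

{ ;, =, id }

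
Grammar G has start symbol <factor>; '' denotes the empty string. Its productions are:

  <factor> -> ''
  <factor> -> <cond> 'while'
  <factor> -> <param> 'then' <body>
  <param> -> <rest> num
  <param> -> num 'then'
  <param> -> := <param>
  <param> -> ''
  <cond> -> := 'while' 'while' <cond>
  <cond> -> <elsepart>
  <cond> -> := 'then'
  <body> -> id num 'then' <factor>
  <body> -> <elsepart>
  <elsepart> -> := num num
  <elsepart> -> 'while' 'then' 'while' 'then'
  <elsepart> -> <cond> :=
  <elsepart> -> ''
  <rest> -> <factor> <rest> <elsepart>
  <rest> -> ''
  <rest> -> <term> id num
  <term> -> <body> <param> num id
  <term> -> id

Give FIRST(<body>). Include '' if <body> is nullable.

<body> -> id num 'then' <factor> contributes {id}.
From <body> -> <elsepart>: add FIRST(<elsepart>) = { 'while', :=, '' } (including '' since <elsepart> is nullable).
Union: FIRST(<body>) = { 'while', :=, id, '' }.

{ 'while', :=, id, '' }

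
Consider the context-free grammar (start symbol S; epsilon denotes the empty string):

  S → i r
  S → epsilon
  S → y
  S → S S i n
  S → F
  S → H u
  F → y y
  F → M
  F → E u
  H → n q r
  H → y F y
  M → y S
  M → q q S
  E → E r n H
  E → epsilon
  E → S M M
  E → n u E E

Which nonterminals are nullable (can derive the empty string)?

{ E, S }

Directly nullable (have an epsilon-production): S, E.
No other nonterminal has a production whose RHS symbols are all nullable.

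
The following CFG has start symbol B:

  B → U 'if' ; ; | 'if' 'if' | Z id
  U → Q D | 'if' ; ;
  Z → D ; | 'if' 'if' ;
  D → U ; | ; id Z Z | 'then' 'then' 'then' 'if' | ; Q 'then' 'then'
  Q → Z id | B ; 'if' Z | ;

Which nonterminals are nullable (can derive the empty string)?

{ } (none)

No nonterminal has an empty production or an RHS whose symbols are all nullable.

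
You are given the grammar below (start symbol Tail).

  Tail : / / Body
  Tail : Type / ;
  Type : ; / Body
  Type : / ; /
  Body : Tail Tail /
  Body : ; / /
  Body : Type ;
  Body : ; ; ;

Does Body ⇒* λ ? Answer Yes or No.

No

No nonterminal in this grammar is nullable.
No production of Body has an RHS whose symbols are all nullable, so Body is not nullable.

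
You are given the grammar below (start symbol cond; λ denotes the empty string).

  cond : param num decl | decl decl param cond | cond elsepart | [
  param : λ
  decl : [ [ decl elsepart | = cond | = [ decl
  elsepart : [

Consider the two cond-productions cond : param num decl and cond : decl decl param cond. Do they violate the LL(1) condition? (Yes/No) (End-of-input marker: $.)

FIRST(param num decl) = { num } and FIRST(decl decl param cond) = { =, [ }.
The FIRST sets are disjoint and neither alternative is nullable — no conflict.

No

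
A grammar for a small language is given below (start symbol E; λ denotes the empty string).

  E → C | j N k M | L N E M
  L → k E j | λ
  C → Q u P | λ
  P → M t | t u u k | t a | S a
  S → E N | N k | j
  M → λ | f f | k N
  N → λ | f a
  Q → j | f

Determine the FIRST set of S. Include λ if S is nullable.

{ f, j, k, λ }

From S → E N: E, N nullable, take FIRST(E) ∪ FIRST(N) = { f, j, k }; also λ since the whole RHS is nullable.
From S → N k: N nullable, take FIRST(N) ∪ {k} = { f, k }.
S → j contributes {j}.
Union: FIRST(S) = { f, j, k, λ }.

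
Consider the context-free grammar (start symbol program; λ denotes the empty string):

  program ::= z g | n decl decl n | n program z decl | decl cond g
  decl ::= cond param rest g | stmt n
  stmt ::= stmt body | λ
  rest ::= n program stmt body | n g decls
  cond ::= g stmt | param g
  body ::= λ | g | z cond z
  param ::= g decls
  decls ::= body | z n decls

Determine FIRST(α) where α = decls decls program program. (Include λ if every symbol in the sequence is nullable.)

Add FIRST(decls)\{λ} = { g, z }; decls is nullable, continue.
Add FIRST(decls)\{λ} = { g, z }; decls is nullable, continue.
Add FIRST(program) = { g, n, z }; program is not nullable, stop.

{ g, n, z }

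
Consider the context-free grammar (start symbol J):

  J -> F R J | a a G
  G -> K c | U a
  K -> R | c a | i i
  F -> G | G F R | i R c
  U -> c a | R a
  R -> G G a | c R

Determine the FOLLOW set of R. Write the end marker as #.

In J -> F R J: add FIRST(J) = { a, c, i }.
In K -> R: R is at the end, add FOLLOW(K) = { c }.
In F -> G F R: R is at the end, add FOLLOW(F) = { c, i }.
In F -> i R c: add FIRST(c) = { c }.
In U -> R a: add FIRST(a) = { a }.
In R -> c R: R is at the end, add FOLLOW(R) = { a, c, i }.
Union: FOLLOW(R) = { a, c, i }.

{ a, c, i }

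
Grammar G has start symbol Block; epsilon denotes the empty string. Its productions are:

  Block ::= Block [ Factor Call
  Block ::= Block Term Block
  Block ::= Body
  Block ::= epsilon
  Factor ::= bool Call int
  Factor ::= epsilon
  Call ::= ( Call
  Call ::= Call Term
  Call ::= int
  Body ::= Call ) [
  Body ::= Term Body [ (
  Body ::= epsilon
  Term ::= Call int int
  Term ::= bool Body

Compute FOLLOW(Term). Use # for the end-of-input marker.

{ #, (, ), [, bool, int }

In Block ::= Block Term Block: add FIRST(Block)\{epsilon} = { (, [, bool, int }.
  Since Block is nullable, also add FOLLOW(Block) = { #, (, [, bool, int }.
In Call ::= Call Term: Term is at the end, add FOLLOW(Call) = { #, (, ), [, bool, int }.
In Body ::= Term Body [ (: add FIRST(Body [ () = { (, [, bool, int }.
Union: FOLLOW(Term) = { #, (, ), [, bool, int }.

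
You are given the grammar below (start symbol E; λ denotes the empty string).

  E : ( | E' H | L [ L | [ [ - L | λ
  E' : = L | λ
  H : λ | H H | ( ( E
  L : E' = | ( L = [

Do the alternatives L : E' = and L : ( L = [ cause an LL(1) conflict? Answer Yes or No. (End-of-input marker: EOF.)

FIRST(E' =) = { = } and FIRST(( L = [) = { ( }.
The FIRST sets are disjoint and neither alternative is nullable — no conflict.

No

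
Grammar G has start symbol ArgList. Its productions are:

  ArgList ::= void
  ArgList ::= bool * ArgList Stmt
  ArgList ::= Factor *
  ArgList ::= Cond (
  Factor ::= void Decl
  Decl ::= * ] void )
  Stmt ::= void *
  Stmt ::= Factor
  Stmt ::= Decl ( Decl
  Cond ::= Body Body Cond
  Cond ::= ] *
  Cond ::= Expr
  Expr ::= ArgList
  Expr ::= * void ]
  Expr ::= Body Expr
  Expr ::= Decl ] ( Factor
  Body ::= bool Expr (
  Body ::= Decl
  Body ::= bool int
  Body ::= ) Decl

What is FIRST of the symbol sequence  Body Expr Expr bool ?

{ ), *, bool }

Add FIRST(Body) = { ), *, bool }; Body is not nullable, stop.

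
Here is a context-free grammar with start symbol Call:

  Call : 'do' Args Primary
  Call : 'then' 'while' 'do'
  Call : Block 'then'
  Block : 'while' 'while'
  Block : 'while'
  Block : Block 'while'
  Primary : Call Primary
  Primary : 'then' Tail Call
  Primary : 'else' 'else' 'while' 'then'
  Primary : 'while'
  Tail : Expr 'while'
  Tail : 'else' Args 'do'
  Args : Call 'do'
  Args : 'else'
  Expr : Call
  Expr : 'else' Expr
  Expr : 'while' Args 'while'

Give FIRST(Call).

{ 'do', 'then', 'while' }

Call : 'do' Args Primary contributes {'do'}.
Call : 'then' 'while' 'do' contributes {'then'}.
From Call : Block 'then': add FIRST(Block) = { 'while' }.
Union: FIRST(Call) = { 'do', 'then', 'while' }.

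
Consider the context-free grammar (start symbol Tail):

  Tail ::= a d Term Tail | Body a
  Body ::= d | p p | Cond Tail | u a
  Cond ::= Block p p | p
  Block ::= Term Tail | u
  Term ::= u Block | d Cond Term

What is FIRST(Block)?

From Block ::= Term Tail: add FIRST(Term) = { d, u }.
Block ::= u contributes {u}.
Union: FIRST(Block) = { d, u }.

{ d, u }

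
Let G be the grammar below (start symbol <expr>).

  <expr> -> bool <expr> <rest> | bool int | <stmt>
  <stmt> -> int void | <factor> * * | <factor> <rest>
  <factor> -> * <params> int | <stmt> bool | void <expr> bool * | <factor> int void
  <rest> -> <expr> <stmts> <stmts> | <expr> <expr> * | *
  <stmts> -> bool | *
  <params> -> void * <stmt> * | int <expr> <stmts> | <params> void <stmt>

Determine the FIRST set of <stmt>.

{ *, int, void }

<stmt> -> int void contributes {int}.
From <stmt> -> <factor> * *: add FIRST(<factor>) = { *, int, void }.
From <stmt> -> <factor> <rest>: add FIRST(<factor>) = { *, int, void }.
Union: FIRST(<stmt>) = { *, int, void }.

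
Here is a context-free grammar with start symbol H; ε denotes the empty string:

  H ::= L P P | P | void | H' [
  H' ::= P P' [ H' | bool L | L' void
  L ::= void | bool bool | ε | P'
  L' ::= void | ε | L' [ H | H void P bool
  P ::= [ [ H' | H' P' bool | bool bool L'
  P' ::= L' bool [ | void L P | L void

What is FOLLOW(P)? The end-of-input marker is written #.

In H ::= L P P: add FIRST(P) = { [, bool, void }.
In H ::= L P P: P is at the end, add FOLLOW(H) = { #, [, bool, void }.
In H ::= P: P is at the end, add FOLLOW(H) = { #, [, bool, void }.
In H' ::= P P' [ H': add FIRST(P' [ H') = { [, bool, void }.
In L' ::= H void P bool: add FIRST(bool) = { bool }.
In P' ::= void L P: P is at the end, add FOLLOW(P') = { #, [, bool, void }.
Union: FOLLOW(P) = { #, [, bool, void }.

{ #, [, bool, void }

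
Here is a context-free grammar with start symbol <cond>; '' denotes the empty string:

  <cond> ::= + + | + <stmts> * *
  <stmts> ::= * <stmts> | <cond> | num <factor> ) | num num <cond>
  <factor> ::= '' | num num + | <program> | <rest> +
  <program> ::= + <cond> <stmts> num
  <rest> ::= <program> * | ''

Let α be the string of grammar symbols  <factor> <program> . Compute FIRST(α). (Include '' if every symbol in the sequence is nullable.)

Add FIRST(<factor>)\{''} = { +, num }; <factor> is nullable, continue.
Add FIRST(<program>) = { + }; <program> is not nullable, stop.

{ +, num }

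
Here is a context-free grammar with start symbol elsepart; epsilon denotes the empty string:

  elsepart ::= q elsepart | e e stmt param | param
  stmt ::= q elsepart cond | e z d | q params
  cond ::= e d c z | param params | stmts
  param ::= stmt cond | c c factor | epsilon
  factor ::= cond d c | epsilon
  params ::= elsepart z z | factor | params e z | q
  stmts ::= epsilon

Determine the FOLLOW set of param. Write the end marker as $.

{ $, c, d, e, q, z }

In elsepart ::= e e stmt param: param is at the end, add FOLLOW(elsepart) = { $, c, d, e, q, z }.
In elsepart ::= param: param is at the end, add FOLLOW(elsepart) = { $, c, d, e, q, z }.
In cond ::= param params: add FIRST(params)\{epsilon} = { c, d, e, q, z }.
  Since params is nullable, also add FOLLOW(cond) = { $, c, d, e, q, z }.
Union: FOLLOW(param) = { $, c, d, e, q, z }.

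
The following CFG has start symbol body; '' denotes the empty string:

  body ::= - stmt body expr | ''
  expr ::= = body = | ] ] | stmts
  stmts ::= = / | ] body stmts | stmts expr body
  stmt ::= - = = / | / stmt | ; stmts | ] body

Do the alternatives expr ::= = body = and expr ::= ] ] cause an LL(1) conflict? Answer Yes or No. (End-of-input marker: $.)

No

FIRST(= body =) = { = } and FIRST(] ]) = { ] }.
The FIRST sets are disjoint and neither alternative is nullable — no conflict.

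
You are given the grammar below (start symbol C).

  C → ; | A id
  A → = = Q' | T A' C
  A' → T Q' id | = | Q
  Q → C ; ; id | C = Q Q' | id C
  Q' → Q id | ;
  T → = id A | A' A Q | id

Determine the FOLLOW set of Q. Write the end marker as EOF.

In A' → Q: Q is at the end, add FOLLOW(A') = { ;, =, id }.
In Q → C = Q Q': add FIRST(Q') = { ;, =, id }.
In Q' → Q id: add FIRST(id) = { id }.
In T → A' A Q: Q is at the end, add FOLLOW(T) = { ;, =, id }.
Union: FOLLOW(Q) = { ;, =, id }.

{ ;, =, id }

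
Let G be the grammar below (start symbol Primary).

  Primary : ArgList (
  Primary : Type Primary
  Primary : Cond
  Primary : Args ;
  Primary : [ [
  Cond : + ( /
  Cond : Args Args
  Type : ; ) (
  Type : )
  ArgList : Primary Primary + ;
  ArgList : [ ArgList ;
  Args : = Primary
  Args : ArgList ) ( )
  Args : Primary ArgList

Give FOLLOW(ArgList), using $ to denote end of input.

In Primary : ArgList (: add FIRST(() = { ( }.
In ArgList : [ ArgList ;: add FIRST(;) = { ; }.
In Args : ArgList ) ( ): add FIRST() ( )) = { ) }.
In Args : Primary ArgList: ArgList is at the end, add FOLLOW(Args) = { $, ), +, ;, =, [ }.
Union: FOLLOW(ArgList) = { $, (, ), +, ;, =, [ }.

{ $, (, ), +, ;, =, [ }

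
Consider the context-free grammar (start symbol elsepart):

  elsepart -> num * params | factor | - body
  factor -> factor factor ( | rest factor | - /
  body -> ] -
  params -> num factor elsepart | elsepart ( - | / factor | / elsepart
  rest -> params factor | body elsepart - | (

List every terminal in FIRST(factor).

From factor -> factor factor (: add FIRST(factor) = { (, -, /, ], num }.
From factor -> rest factor: add FIRST(rest) = { (, -, /, ], num }.
factor -> - / contributes {-}.
Union: FIRST(factor) = { (, -, /, ], num }.

{ (, -, /, ], num }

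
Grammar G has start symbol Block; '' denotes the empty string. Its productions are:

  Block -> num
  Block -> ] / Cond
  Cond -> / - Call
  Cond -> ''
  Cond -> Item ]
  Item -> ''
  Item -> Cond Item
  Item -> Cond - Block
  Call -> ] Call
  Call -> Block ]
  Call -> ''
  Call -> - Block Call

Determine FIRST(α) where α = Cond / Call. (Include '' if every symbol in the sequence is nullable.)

Add FIRST(Cond)\{''} = { -, /, ] }; Cond is nullable, continue.
/ is a terminal; add {/} and stop.

{ -, /, ] }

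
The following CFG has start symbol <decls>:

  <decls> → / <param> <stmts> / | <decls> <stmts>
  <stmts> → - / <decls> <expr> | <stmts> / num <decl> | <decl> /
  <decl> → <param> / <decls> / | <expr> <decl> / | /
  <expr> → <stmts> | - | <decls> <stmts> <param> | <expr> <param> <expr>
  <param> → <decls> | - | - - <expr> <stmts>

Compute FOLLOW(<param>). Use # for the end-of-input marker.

In <decls> → / <param> <stmts> /: add FIRST(<stmts> /) = { -, / }.
In <decl> → <param> / <decls> /: add FIRST(/ <decls> /) = { / }.
In <expr> → <decls> <stmts> <param>: <param> is at the end, add FOLLOW(<expr>) = { #, -, / }.
In <expr> → <expr> <param> <expr>: add FIRST(<expr>) = { -, / }.
Union: FOLLOW(<param>) = { #, -, / }.

{ #, -, / }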